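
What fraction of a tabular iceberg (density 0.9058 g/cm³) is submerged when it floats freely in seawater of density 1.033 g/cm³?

Submerged fraction = ρ_obj/ρ_fluid = 0.9058/1.033 = 87.7%.

87.7%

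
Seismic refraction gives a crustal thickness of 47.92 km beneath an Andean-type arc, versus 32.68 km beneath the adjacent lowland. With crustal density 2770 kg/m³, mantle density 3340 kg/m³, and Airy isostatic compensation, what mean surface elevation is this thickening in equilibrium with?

2.6 km

Excess crust Δ = 47.92 km − 32.68 km = 15.24 km, split between elevation h and root r with h + r = Δ.
Airy balance ρ_c h = (ρ_m − ρ_c) r gives r = h ρ_c/(ρ_m − ρ_c), so h (1 + ρ_c/(ρ_m − ρ_c)) = Δ, i.e. h = Δ (ρ_m − ρ_c)/ρ_m.
h = 15.24 km × 570/3340 = 2.6 km.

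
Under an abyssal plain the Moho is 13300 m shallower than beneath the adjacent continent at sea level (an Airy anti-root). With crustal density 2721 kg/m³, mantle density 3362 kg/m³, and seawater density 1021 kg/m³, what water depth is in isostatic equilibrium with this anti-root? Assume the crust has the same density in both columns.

5010 m

Replacing a thickness d of crust by seawater at the top must be balanced by replacing crust with mantle at the base: d (ρ_c − ρ_w) = a (ρ_m − ρ_c).
d = a (ρ_m − ρ_c)/(ρ_c − ρ_w) = 13300 m × 641/1700 = 5010 m.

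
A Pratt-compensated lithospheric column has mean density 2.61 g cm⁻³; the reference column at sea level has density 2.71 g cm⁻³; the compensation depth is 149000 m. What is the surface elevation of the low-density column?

5710 m

ρ_ref D = ρ (D + h) → h = D (ρ_ref − ρ)/ρ.
h = 149000 m × (2.71 − 2.61)/2.61 = 5710 m.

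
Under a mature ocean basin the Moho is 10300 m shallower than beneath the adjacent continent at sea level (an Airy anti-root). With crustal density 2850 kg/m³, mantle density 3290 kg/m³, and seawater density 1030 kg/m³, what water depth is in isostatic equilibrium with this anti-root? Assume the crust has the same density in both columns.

Replacing a thickness d of crust by seawater at the top must be balanced by replacing crust with mantle at the base: d (ρ_c − ρ_w) = a (ρ_m − ρ_c).
d = a (ρ_m − ρ_c)/(ρ_c − ρ_w) = 10300 m × 440/1820 = 2490 m.

2490 m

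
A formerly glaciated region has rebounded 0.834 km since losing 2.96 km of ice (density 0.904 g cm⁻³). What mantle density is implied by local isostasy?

3.21 g cm⁻³

ρ_m = ρ_ice t / u = 0.904 × 2.96 km/0.834 km = 3.21 g cm⁻³.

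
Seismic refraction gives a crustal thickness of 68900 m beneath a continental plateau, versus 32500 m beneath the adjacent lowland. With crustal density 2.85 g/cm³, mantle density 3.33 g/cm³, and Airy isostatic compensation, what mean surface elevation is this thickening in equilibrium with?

Excess crust Δ = 68900 m − 32500 m = 36400 m, split between elevation h and root r with h + r = Δ.
Airy balance ρ_c h = (ρ_m − ρ_c) r gives r = h ρ_c/(ρ_m − ρ_c), so h (1 + ρ_c/(ρ_m − ρ_c)) = Δ, i.e. h = Δ (ρ_m − ρ_c)/ρ_m.
h = 36400 m × 0.48/3.33 = 5250 m.

5250 m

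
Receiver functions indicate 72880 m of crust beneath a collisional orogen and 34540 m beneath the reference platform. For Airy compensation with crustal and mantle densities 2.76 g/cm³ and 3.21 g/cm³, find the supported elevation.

5370 m

Excess crust Δ = 72880 m − 34540 m = 38340 m, split between elevation h and root r with h + r = Δ.
Airy balance ρ_c h = (ρ_m − ρ_c) r gives r = h ρ_c/(ρ_m − ρ_c), so h (1 + ρ_c/(ρ_m − ρ_c)) = Δ, i.e. h = Δ (ρ_m − ρ_c)/ρ_m.
h = 38340 m × 0.45/3.21 = 5370 m.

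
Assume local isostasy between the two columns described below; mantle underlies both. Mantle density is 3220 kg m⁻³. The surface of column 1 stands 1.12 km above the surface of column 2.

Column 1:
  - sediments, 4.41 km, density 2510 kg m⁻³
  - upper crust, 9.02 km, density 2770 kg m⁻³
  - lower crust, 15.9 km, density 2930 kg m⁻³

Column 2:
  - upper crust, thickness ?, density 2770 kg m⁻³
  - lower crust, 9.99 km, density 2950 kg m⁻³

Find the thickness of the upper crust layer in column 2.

12.2 km

Take the compensation level at the base of the deeper column (depth z_c below the surface of column 1) and equate Σ ρ_i t_i down to z_c; mantle fills any gap and the z_c terms cancel.
Column 1: 4.41×2510 + 9.02×2770 + 15.9×2930 + (z_c − 29.33)×3220
Column 2: 1.12×0 + x×2770 + 9.99×2950 + (z_c − 1.12 − 9.99 − x)×3220
The z_c×3220 term appears on both sides and cancels. Collect the known terms of each column as K = Σ(ρt)_known − 3220 × (depth of known layers): K_1 = 82641.5 − 3220×29.33 = −11801.1; K_2 = 29470.5 − 3220×(1.12 + 9.99) = −6303.7.
Balance: K_1 = K_2 − x×(3220 − 2770), so x = (K_2 − K_1)/(3220 − 2770) = 5497.4/450 = 12.2 km.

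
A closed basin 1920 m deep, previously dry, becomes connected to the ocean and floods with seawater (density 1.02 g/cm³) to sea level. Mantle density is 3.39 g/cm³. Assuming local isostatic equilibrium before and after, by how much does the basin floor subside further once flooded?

826 m

After flooding the water column is d + s deep. Its weight must equal the weight of mantle displaced by the extra subsidence s: (d + s) ρ_w = s ρ_m.
s = d ρ_w / (ρ_m − ρ_w) = 1920 m × 1.02/(3.39 − 1.02) = 826 m.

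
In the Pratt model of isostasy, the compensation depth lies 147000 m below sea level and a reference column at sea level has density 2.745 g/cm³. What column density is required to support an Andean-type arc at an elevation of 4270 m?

2.67 g/cm³

Pratt balance: ρ_ref D = ρ (D + h).
ρ = ρ_ref D/(D + h) = 2.745 × 147000 m/(147000 m + 4270 m) = 2.67 g/cm³.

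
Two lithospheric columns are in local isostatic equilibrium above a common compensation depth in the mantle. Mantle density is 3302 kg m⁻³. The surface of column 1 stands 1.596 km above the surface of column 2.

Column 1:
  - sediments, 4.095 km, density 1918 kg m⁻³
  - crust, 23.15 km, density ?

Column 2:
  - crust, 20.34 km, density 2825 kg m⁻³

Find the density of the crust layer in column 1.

Take the compensation level at the base of the deeper column (depth z_c below the surface of column 1) and equate Σ ρ_i t_i down to z_c; mantle fills any gap and the z_c terms cancel.
Column 1: 4.095×1918 + 23.15×ρ + (z_c − 27.245)×3302
Column 2: 1.596×0 + 20.34×2825 + (z_c − 1.596 − 20.34)×3302
The z_c×3302 term appears on both sides and cancels. Collect the known terms of each column as K = Σ(ρt)_known − 3302 × (depth of known layers): K_1 = 7854.21 − 3302×27.245 = −82108.78; K_2 = 57460.5 − 3302×(1.596 + 20.34) = −14972.172.
Balance: K_1 + 23.15×ρ = K_2, so ρ = (K_2 − K_1)/23.15 = 67136.6/23.15 = 2900 kg m⁻³.

2900 kg m⁻³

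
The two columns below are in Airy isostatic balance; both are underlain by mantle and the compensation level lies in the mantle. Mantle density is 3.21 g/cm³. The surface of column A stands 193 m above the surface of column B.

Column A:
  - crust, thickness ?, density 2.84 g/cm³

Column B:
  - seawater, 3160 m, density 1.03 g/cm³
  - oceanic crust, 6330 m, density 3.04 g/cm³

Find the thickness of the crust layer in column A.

Take the compensation level at the base of the deeper column (depth z_c below the surface of column A) and equate Σ ρ_i t_i down to z_c; mantle fills any gap and the z_c terms cancel.
Column A: x×2.84 + (z_c − 0 − x)×3.21
Column B: 193×0 + 3160×1.03 + 6330×3.04 + (z_c − 193 − 9490)×3.21
The z_c×3.21 term appears on both sides and cancels. Collect the known terms of each column as K = Σ(ρt)_known − 3.21 × (depth of known layers): K_A = 0 − 3.21×0 = 0; K_B = 22498 − 3.21×(193 + 9490) = −8584.43.
Balance: K_A − x×(3.21 − 2.84) = K_B, so x = (K_A − K_B)/(3.21 − 2.84) = 8584.43/0.37 = 23200 m.

23200 m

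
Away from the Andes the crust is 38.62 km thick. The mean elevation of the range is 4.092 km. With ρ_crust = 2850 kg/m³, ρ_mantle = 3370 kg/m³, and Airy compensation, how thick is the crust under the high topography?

Root depth r = h ρ_c / (ρ_m − ρ_c) = 4.092 km × 2850 / 520 = 22.43 km.
Total thickness = T + h + r = 38.62 km + 4.092 km + 22.43 km = 65.1 km.

65.1 km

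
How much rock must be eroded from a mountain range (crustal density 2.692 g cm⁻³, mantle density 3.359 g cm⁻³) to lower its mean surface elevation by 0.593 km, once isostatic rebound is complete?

2.99 km

Net drop Δ = e − u = e − e ρ_c/ρ_m = e (ρ_m − ρ_c)/ρ_m.
e = Δ ρ_m/(ρ_m − ρ_c) = 0.593 km × 3.359/0.667 = 2.99 km.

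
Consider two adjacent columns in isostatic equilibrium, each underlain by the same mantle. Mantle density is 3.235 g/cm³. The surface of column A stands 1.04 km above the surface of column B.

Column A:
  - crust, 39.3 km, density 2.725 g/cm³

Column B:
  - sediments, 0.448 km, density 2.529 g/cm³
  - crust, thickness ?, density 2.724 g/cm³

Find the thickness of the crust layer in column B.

32 km

Take the compensation level at the base of the deeper column (depth z_c below the surface of column A) and equate Σ ρ_i t_i down to z_c; mantle fills any gap and the z_c terms cancel.
Column A: 39.3×2.725 + (z_c − 39.3)×3.235
Column B: 1.04×0 + 0.448×2.529 + x×2.724 + (z_c − 1.04 − 0.448 − x)×3.235
The z_c×3.235 term appears on both sides and cancels. Collect the known terms of each column as K = Σ(ρt)_known − 3.235 × (depth of known layers): K_A = 107.0925 − 3.235×39.3 = −20.043; K_B = 1.132992 − 3.235×(1.04 + 0.448) = −3.680688.
Balance: K_A = K_B − x×(3.235 − 2.724), so x = (K_B − K_A)/(3.235 − 2.724) = 16.3623/0.511 = 32 km.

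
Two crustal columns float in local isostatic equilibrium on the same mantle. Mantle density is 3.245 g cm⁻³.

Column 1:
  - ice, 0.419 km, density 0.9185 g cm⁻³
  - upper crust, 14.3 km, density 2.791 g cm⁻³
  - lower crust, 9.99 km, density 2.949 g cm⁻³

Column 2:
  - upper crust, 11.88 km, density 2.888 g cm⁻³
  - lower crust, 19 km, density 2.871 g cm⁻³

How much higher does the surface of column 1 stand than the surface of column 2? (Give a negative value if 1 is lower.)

For any compensation level in the mantle, the mantle terms cancel and isostasy reduces to e = (Σt_1 − Σt_2) − (Σ(ρt)_1 − Σ(ρt)_2) / ρ_m.
Σt_1 = 24.709 km; Σt_2 = 30.88 km; Σ(ρt)_1 = 69.7566615; Σ(ρt)_2 = 88.85844 (in km·g cm⁻³).
e = (24.709 − 30.88) − (69.7566615 − 88.85844) / 3.245 = −0.284 km.

−0.284 km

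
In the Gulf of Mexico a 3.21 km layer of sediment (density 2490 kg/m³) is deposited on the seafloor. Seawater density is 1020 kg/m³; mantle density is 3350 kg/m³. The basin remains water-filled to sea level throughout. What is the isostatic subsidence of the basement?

Submarine loading: the sediment displaces seawater, and the subsidence is in turn flooded, so s (ρ_m − ρ_w) = t (ρ_sed − ρ_w).
s = 3.21 km × (2490 − 1020) / (3350 − 1020) = 2.03 km.

2.03 km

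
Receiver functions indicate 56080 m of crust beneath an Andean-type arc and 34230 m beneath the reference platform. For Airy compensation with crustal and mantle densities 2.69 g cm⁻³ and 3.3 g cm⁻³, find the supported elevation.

Excess crust Δ = 56080 m − 34230 m = 21850 m, split between elevation h and root r with h + r = Δ.
Airy balance ρ_c h = (ρ_m − ρ_c) r gives r = h ρ_c/(ρ_m − ρ_c), so h (1 + ρ_c/(ρ_m − ρ_c)) = Δ, i.e. h = Δ (ρ_m − ρ_c)/ρ_m.
h = 21850 m × 0.61/3.3 = 4040 m.

4040 m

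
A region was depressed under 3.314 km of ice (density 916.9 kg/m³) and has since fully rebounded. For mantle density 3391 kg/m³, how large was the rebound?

Removing the load lets mantle flow back in; uplift u satisfies ρ_ice t = ρ_m u.
u = t ρ_ice/ρ_m = 3.314 km × 916.9/3391 = 0.896 km.

0.896 km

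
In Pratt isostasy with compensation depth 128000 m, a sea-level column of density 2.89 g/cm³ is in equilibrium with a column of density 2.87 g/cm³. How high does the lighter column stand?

ρ_ref D = ρ (D + h) → h = D (ρ_ref − ρ)/ρ.
h = 128000 m × (2.89 − 2.87)/2.87 = 892 m.

892 m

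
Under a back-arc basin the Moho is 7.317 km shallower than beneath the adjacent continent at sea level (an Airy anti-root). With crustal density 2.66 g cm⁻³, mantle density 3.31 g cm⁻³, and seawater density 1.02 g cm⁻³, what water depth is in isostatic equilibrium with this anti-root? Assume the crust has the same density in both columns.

2.9 km

Replacing a thickness d of crust by seawater at the top must be balanced by replacing crust with mantle at the base: d (ρ_c − ρ_w) = a (ρ_m − ρ_c).
d = a (ρ_m − ρ_c)/(ρ_c − ρ_w) = 7.317 km × 0.65/1.64 = 2.9 km.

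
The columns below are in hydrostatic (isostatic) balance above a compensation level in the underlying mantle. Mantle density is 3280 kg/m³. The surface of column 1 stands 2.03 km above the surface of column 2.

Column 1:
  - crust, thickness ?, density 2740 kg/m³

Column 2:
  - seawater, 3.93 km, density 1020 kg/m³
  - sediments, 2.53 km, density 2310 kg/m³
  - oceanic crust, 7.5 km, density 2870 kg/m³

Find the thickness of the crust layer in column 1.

Take the compensation level at the base of the deeper column (depth z_c below the surface of column 1) and equate Σ ρ_i t_i down to z_c; mantle fills any gap and the z_c terms cancel.
Column 1: x×2740 + (z_c − 0 − x)×3280
Column 2: 2.03×0 + 3.93×1020 + 2.53×2310 + 7.5×2870 + (z_c − 2.03 − 13.96)×3280
The z_c×3280 term appears on both sides and cancels. Collect the known terms of each column as K = Σ(ρt)_known − 3280 × (depth of known layers): K_1 = 0 − 3280×0 = 0; K_2 = 31377.9 − 3280×(2.03 + 13.96) = −21069.3.
Balance: K_1 − x×(3280 − 2740) = K_2, so x = (K_1 − K_2)/(3280 − 2740) = 21069.3/540 = 39 km.

39 km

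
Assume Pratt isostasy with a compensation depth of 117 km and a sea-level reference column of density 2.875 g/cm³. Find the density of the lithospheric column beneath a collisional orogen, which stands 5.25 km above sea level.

2.75 g/cm³

Pratt balance: ρ_ref D = ρ (D + h).
ρ = ρ_ref D/(D + h) = 2.875 × 117 km/(117 km + 5.25 km) = 2.75 g/cm³.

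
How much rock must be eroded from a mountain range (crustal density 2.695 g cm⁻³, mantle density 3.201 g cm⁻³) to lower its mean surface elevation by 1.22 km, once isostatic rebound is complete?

Net drop Δ = e − u = e − e ρ_c/ρ_m = e (ρ_m − ρ_c)/ρ_m.
e = Δ ρ_m/(ρ_m − ρ_c) = 1.22 km × 3.201/0.506 = 7.72 km.

7.72 km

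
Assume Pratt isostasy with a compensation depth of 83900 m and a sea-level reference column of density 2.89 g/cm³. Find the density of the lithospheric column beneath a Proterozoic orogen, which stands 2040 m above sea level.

Pratt balance: ρ_ref D = ρ (D + h).
ρ = ρ_ref D/(D + h) = 2.89 × 83900 m/(83900 m + 2040 m) = 2.82 g/cm³.

2.82 g/cm³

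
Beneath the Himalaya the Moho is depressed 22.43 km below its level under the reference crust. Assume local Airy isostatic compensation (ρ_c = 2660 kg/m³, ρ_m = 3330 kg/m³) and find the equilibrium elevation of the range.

5.65 km

For local isostatic compensation: ρ_c h = (ρ_m − ρ_c) r.
h = r (ρ_m − ρ_c) / ρ_c = 22.43 km × (3330 − 2660) / 2660 = 5.65 km.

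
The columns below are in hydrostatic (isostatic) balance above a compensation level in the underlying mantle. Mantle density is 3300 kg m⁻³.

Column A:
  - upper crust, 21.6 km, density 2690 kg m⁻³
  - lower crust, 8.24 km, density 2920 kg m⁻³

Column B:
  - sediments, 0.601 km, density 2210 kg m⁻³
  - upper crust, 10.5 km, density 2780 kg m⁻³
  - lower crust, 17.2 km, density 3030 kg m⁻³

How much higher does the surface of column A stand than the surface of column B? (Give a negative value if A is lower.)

1.68 km

For any compensation level in the mantle, the mantle terms cancel and isostasy reduces to e = (Σt_A − Σt_B) − (Σ(ρt)_A − Σ(ρt)_B) / ρ_m.
Σt_A = 29.84 km; Σt_B = 28.301 km; Σ(ρt)_A = 82164.8; Σ(ρt)_B = 82634.21 (in km·kg m⁻³).
e = (29.84 − 28.301) − (82164.8 − 82634.21) / 3300 = 1.68 km.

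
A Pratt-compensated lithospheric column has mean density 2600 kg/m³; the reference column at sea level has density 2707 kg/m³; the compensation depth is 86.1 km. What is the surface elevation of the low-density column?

3.54 km

ρ_ref D = ρ (D + h) → h = D (ρ_ref − ρ)/ρ.
h = 86.1 km × (2707 − 2600)/2600 = 3.54 km.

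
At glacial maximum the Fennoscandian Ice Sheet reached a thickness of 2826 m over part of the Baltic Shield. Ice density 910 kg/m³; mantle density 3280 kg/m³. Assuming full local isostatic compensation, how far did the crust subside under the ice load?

784 m

In Airy isostatic equilibrium: the ice load ρ_ice t is balanced by mantle displaced below, ρ_m s.
s = t ρ_ice / ρ_m = 2826 m × 910/3280 = 784 m.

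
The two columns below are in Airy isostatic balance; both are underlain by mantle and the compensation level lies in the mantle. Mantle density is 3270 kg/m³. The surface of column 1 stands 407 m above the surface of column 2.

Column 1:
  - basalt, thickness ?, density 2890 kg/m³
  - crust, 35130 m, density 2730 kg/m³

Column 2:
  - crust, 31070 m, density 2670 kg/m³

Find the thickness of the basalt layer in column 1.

2640 m

Take the compensation level at the base of the deeper column (depth z_c below the surface of column 1) and equate Σ ρ_i t_i down to z_c; mantle fills any gap and the z_c terms cancel.
Column 1: x×2890 + 35130×2730 + (z_c − 35130 − x)×3270
Column 2: 407×0 + 31070×2670 + (z_c − 407 − 31070)×3270
The z_c×3270 term appears on both sides and cancels. Collect the known terms of each column as K = Σ(ρt)_known − 3270 × (depth of known layers): K_1 = 95904900 − 3270×35130 = −18970200; K_2 = 82956900 − 3270×(407 + 31070) = −19972890.
Balance: K_1 − x×(3270 − 2890) = K_2, so x = (K_1 − K_2)/(3270 − 2890) = 1002690/380 = 2640 m.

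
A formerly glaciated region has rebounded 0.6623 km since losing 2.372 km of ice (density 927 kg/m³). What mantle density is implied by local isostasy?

ρ_m = ρ_ice t / u = 927 × 2.372 km/0.6623 km = 3320 kg/m³.

3320 kg/m³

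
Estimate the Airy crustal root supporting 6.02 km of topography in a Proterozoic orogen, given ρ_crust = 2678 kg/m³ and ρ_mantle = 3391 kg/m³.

Isostatic balance requires: the weight of the topography is balanced by the buoyancy of the root, ρ_c h = (ρ_m − ρ_c) r.
r = h · ρ_c / (ρ_m − ρ_c) = 6.02 km × 2678 / (3391 − 2678) = 22.6 km.

22.6 km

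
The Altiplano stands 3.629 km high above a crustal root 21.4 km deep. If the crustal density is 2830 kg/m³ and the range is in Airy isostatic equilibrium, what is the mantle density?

Airy balance: ρ_c h = (ρ_m − ρ_c) r → ρ_m = ρ_c (1 + h/r).
ρ_m = 2830 × (1 + 3.629 km/21.4 km) = 3310 kg/m³.

3310 kg/m³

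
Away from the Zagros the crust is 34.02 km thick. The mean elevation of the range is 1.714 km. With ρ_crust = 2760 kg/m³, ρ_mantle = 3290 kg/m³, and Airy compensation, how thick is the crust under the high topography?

44.7 km

Root depth r = h ρ_c / (ρ_m − ρ_c) = 1.714 km × 2760 / 530 = 8.926 km.
Total thickness = T + h + r = 34.02 km + 1.714 km + 8.926 km = 44.7 km.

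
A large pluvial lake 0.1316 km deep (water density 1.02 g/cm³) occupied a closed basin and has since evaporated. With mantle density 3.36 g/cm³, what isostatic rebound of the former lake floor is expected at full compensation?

0.0399 km

u = d ρ_w/ρ_m = 0.1316 km × 1.02/3.36 = 0.0399 km.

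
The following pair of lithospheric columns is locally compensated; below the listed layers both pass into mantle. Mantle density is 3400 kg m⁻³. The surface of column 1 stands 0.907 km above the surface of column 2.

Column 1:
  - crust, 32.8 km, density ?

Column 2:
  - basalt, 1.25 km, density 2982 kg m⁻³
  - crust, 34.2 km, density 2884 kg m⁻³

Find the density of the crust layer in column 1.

Take the compensation level at the base of the deeper column (depth z_c below the surface of column 1) and equate Σ ρ_i t_i down to z_c; mantle fills any gap and the z_c terms cancel.
Column 1: 32.8×ρ + (z_c − 32.8)×3400
Column 2: 0.907×0 + 1.25×2982 + 34.2×2884 + (z_c − 0.907 − 35.45)×3400
The z_c×3400 term appears on both sides and cancels. Collect the known terms of each column as K = Σ(ρt)_known − 3400 × (depth of known layers): K_1 = 0 − 3400×32.8 = −111520; K_2 = 102360.3 − 3400×(0.907 + 35.45) = −21253.5.
Balance: K_1 + 32.8×ρ = K_2, so ρ = (K_2 − K_1)/32.8 = 90266.5/32.8 = 2750 kg m⁻³.

2750 kg m⁻³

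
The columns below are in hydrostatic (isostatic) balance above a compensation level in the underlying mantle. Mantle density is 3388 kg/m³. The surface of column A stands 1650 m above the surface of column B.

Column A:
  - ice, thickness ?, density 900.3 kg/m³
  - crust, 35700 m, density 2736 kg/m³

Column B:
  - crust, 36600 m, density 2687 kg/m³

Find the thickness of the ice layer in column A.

3200 m

Take the compensation level at the base of the deeper column (depth z_c below the surface of column A) and equate Σ ρ_i t_i down to z_c; mantle fills any gap and the z_c terms cancel.
Column A: x×900.3 + 35700×2736 + (z_c − 35700 − x)×3388
Column B: 1650×0 + 36600×2687 + (z_c − 1650 − 36600)×3388
The z_c×3388 term appears on both sides and cancels. Collect the known terms of each column as K = Σ(ρt)_known − 3388 × (depth of known layers): K_A = 97675200 − 3388×35700 = −23276400; K_B = 98344200 − 3388×(1650 + 36600) = −31246800.
Balance: K_A − x×(3388 − 900.3) = K_B, so x = (K_A − K_B)/(3388 − 900.3) = 7970400/2487.7 = 3200 m.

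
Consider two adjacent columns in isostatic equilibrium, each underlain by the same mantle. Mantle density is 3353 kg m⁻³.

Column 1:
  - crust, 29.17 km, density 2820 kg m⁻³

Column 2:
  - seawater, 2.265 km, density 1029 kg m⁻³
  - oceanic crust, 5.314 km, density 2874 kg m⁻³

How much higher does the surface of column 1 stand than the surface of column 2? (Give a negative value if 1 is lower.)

For any compensation level in the mantle, the mantle terms cancel and isostasy reduces to e = (Σt_1 − Σt_2) − (Σ(ρt)_1 − Σ(ρt)_2) / ρ_m.
Σt_1 = 29.17 km; Σt_2 = 7.579 km; Σ(ρt)_1 = 82259.4; Σ(ρt)_2 = 17603.121 (in km·kg m⁻³).
e = (29.17 − 7.579) − (82259.4 − 17603.121) / 3353 = 2.31 km.

2.31 km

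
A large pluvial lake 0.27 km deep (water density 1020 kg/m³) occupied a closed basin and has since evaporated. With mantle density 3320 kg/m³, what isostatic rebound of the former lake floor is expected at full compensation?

0.083 km

u = d ρ_w/ρ_m = 0.27 km × 1020/3320 = 0.083 km.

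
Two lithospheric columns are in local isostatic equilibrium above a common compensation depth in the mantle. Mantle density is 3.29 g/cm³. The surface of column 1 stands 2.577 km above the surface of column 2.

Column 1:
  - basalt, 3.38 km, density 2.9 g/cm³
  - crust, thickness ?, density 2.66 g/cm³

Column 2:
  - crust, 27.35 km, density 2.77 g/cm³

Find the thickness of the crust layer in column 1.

33.9 km

Take the compensation level at the base of the deeper column (depth z_c below the surface of column 1) and equate Σ ρ_i t_i down to z_c; mantle fills any gap and the z_c terms cancel.
Column 1: 3.38×2.9 + x×2.66 + (z_c − 3.38 − x)×3.29
Column 2: 2.577×0 + 27.35×2.77 + (z_c − 2.577 − 27.35)×3.29
The z_c×3.29 term appears on both sides and cancels. Collect the known terms of each column as K = Σ(ρt)_known − 3.29 × (depth of known layers): K_1 = 9.802 − 3.29×3.38 = −1.3182; K_2 = 75.7595 − 3.29×(2.577 + 27.35) = −22.70033.
Balance: K_1 − x×(3.29 − 2.66) = K_2, so x = (K_1 − K_2)/(3.29 − 2.66) = 21.3821/0.63 = 33.9 km.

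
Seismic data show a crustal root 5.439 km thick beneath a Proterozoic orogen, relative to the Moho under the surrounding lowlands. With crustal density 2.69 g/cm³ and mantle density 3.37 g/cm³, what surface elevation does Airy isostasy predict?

1.37 km

Balancing pressure at the compensation depth: ρ_c h = (ρ_m − ρ_c) r.
h = r (ρ_m − ρ_c) / ρ_c = 5.439 km × (3.37 − 2.69) / 2.69 = 1.37 km.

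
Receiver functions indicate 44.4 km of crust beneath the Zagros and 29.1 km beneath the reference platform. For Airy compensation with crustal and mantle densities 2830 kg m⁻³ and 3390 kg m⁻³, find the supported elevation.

Excess crust Δ = 44.4 km − 29.1 km = 15.3 km, split between elevation h and root r with h + r = Δ.
Airy balance ρ_c h = (ρ_m − ρ_c) r gives r = h ρ_c/(ρ_m − ρ_c), so h (1 + ρ_c/(ρ_m − ρ_c)) = Δ, i.e. h = Δ (ρ_m − ρ_c)/ρ_m.
h = 15.3 km × 560/3390 = 2.53 km.

2.53 km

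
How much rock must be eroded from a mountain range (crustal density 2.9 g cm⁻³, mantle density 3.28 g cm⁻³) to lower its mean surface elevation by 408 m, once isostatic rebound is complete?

Net drop Δ = e − u = e − e ρ_c/ρ_m = e (ρ_m − ρ_c)/ρ_m.
e = Δ ρ_m/(ρ_m − ρ_c) = 408 m × 3.28/0.38 = 3520 m.

3520 m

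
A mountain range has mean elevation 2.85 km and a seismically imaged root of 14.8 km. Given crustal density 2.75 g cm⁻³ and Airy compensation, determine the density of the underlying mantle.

3.28 g cm⁻³

Airy balance: ρ_c h = (ρ_m − ρ_c) r → ρ_m = ρ_c (1 + h/r).
ρ_m = 2.75 × (1 + 2.85 km/14.8 km) = 3.28 g cm⁻³.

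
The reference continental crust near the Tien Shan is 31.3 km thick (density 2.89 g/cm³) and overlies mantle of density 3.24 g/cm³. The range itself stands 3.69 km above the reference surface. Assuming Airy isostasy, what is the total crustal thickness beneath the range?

Root depth r = h ρ_c / (ρ_m − ρ_c) = 3.69 km × 2.89 / 0.35 = 30.47 km.
Total thickness = T + h + r = 31.3 km + 3.69 km + 30.47 km = 65.5 km.

65.5 km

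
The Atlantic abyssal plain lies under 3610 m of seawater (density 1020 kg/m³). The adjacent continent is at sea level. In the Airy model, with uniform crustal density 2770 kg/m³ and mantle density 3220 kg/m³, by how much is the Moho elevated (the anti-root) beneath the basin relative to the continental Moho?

14000 m

Balancing pressure at the compensation depth: replacing crust with seawater at the top is compensated by replacing crust with mantle at the base: d (ρ_c − ρ_w) = a (ρ_m − ρ_c).
a = d (ρ_c − ρ_w)/(ρ_m − ρ_c) = 3610 m × 1750/450 = 14000 m.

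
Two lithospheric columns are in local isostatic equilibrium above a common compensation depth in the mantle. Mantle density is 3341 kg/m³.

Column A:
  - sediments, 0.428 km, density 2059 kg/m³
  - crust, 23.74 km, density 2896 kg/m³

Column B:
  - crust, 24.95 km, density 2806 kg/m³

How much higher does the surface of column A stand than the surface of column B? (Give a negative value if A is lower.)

−0.669 km

For any compensation level in the mantle, the mantle terms cancel and isostasy reduces to e = (Σt_A − Σt_B) − (Σ(ρt)_A − Σ(ρt)_B) / ρ_m.
Σt_A = 24.168 km; Σt_B = 24.95 km; Σ(ρt)_A = 69632.292; Σ(ρt)_B = 70009.7 (in km·kg/m³).
e = (24.168 − 24.95) − (69632.292 − 70009.7) / 3341 = −0.669 km.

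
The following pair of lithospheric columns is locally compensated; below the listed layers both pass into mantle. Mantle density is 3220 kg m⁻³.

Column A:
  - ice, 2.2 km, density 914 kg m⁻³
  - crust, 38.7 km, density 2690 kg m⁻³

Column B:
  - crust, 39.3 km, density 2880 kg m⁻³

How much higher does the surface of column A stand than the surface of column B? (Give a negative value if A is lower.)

For any compensation level in the mantle, the mantle terms cancel and isostasy reduces to e = (Σt_A − Σt_B) − (Σ(ρt)_A − Σ(ρt)_B) / ρ_m.
Σt_A = 40.9 km; Σt_B = 39.3 km; Σ(ρt)_A = 106113.8; Σ(ρt)_B = 113184 (in km·kg m⁻³).
e = (40.9 − 39.3) − (106113.8 − 113184) / 3220 = 3.8 km.

3.8 km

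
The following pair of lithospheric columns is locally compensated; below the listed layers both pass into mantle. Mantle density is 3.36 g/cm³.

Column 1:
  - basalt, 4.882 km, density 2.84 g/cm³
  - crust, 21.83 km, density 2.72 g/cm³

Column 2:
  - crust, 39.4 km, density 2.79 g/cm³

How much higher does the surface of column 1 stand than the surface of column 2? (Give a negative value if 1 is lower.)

For any compensation level in the mantle, the mantle terms cancel and isostasy reduces to e = (Σt_1 − Σt_2) − (Σ(ρt)_1 − Σ(ρt)_2) / ρ_m.
Σt_1 = 26.712 km; Σt_2 = 39.4 km; Σ(ρt)_1 = 73.24248; Σ(ρt)_2 = 109.926 (in km·g/cm³).
e = (26.712 − 39.4) − (73.24248 − 109.926) / 3.36 = −1.77 km.

−1.77 km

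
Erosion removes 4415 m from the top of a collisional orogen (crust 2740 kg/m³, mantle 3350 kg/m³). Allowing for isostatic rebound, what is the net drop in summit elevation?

804 m

Rebound u = e ρ_c/ρ_m = 4415 m × 2740/3350 = 3611 m.
Net surface drop = e − u = 4415 m − 3611 m = e (ρ_m − ρ_c)/ρ_m = 804 m.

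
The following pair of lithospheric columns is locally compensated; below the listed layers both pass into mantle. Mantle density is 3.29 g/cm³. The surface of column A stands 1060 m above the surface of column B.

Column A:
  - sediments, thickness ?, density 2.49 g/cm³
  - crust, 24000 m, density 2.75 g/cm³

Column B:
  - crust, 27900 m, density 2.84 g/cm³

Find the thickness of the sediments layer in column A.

Take the compensation level at the base of the deeper column (depth z_c below the surface of column A) and equate Σ ρ_i t_i down to z_c; mantle fills any gap and the z_c terms cancel.
Column A: x×2.49 + 24000×2.75 + (z_c − 24000 − x)×3.29
Column B: 1060×0 + 27900×2.84 + (z_c − 1060 − 27900)×3.29
The z_c×3.29 term appears on both sides and cancels. Collect the known terms of each column as K = Σ(ρt)_known − 3.29 × (depth of known layers): K_A = 66000 − 3.29×24000 = −12960; K_B = 79236 − 3.29×(1060 + 27900) = −16042.4.
Balance: K_A − x×(3.29 − 2.49) = K_B, so x = (K_A − K_B)/(3.29 − 2.49) = 3082.4/0.8 = 3850 m.

3850 m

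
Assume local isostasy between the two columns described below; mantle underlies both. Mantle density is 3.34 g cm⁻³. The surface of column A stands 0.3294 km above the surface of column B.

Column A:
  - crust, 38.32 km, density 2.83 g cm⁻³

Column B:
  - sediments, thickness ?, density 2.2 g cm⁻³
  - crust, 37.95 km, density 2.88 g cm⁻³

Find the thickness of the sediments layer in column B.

0.865 km

Take the compensation level at the base of the deeper column (depth z_c below the surface of column A) and equate Σ ρ_i t_i down to z_c; mantle fills any gap and the z_c terms cancel.
Column A: 38.32×2.83 + (z_c − 38.32)×3.34
Column B: 0.3294×0 + x×2.2 + 37.95×2.88 + (z_c − 0.3294 − 37.95 − x)×3.34
The z_c×3.34 term appears on both sides and cancels. Collect the known terms of each column as K = Σ(ρt)_known − 3.34 × (depth of known layers): K_A = 108.4456 − 3.34×38.32 = −19.5432; K_B = 109.296 − 3.34×(0.3294 + 37.95) = −18.557196.
Balance: K_A = K_B − x×(3.34 − 2.2), so x = (K_B − K_A)/(3.34 − 2.2) = 0.986004/1.14 = 0.865 km.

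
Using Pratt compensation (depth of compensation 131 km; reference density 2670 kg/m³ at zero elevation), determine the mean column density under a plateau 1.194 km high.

Pratt balance: ρ_ref D = ρ (D + h).
ρ = ρ_ref D/(D + h) = 2670 × 131 km/(131 km + 1.194 km) = 2650 kg/m³.

2650 kg/m³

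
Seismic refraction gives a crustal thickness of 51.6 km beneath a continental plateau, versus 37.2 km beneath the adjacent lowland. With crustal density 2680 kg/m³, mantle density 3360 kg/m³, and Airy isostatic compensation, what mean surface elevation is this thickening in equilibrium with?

2.91 km

Excess crust Δ = 51.6 km − 37.2 km = 14.4 km, split between elevation h and root r with h + r = Δ.
Airy balance ρ_c h = (ρ_m − ρ_c) r gives r = h ρ_c/(ρ_m − ρ_c), so h (1 + ρ_c/(ρ_m − ρ_c)) = Δ, i.e. h = Δ (ρ_m − ρ_c)/ρ_m.
h = 14.4 km × 680/3360 = 2.91 km.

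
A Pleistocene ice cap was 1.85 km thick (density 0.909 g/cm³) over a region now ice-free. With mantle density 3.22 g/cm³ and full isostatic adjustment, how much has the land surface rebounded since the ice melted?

Removing the load lets mantle flow back in; uplift u satisfies ρ_ice t = ρ_m u.
u = t ρ_ice/ρ_m = 1.85 km × 0.909/3.22 = 0.522 km.

0.522 km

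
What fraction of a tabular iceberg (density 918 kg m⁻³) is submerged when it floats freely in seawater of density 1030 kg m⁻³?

0.891

Submerged fraction = ρ_obj/ρ_fluid = 918/1030 = 0.891.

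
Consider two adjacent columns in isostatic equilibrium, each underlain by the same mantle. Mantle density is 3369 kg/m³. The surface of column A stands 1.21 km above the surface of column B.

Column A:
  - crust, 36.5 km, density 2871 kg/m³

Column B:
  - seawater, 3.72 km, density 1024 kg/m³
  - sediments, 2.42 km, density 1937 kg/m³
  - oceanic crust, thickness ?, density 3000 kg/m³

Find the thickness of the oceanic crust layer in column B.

Take the compensation level at the base of the deeper column (depth z_c below the surface of column A) and equate Σ ρ_i t_i down to z_c; mantle fills any gap and the z_c terms cancel.
Column A: 36.5×2871 + (z_c − 36.5)×3369
Column B: 1.21×0 + 3.72×1024 + 2.42×1937 + x×3000 + (z_c − 1.21 − 6.14 − x)×3369
The z_c×3369 term appears on both sides and cancels. Collect the known terms of each column as K = Σ(ρt)_known − 3369 × (depth of known layers): K_A = 104791.5 − 3369×36.5 = −18177; K_B = 8496.82 − 3369×(1.21 + 6.14) = −16265.33.
Balance: K_A = K_B − x×(3369 − 3000), so x = (K_B − K_A)/(3369 − 3000) = 1911.67/369 = 5.18 km.

5.18 km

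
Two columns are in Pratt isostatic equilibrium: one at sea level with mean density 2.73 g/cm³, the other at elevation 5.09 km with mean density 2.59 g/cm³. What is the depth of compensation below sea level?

ρ_ref D = ρ (D + h) → D (ρ_ref − ρ) = ρ h.
D = ρ h/(ρ_ref − ρ) = 2.59 × 5.09 km/(2.73 − 2.59) = 94.2 km.

94.2 km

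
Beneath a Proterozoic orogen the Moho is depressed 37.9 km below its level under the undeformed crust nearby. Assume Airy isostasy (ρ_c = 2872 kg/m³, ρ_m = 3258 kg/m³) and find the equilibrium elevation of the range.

5.09 km

In Airy isostatic equilibrium: ρ_c h = (ρ_m − ρ_c) r.
h = r (ρ_m − ρ_c) / ρ_c = 37.9 km × (3258 − 2872) / 2872 = 5.09 km.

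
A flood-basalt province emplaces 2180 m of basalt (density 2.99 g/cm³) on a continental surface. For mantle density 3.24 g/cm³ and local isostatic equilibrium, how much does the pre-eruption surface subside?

Subaerial loading: s = t ρ_load / ρ_m.
s = 2180 m × 2.99/3.24 = 2010 m.

2010 m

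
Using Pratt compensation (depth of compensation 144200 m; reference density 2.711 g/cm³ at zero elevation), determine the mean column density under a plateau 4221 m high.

2.63 g/cm³

Pratt balance: ρ_ref D = ρ (D + h).
ρ = ρ_ref D/(D + h) = 2.711 × 144200 m/(144200 m + 4221 m) = 2.63 g/cm³.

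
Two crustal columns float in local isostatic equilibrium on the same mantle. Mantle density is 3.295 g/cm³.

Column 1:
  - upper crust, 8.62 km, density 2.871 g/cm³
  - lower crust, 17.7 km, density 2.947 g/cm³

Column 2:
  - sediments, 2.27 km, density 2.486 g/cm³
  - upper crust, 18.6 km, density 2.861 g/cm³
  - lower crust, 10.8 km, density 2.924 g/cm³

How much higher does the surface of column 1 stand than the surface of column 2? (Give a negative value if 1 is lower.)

−1.24 km

For any compensation level in the mantle, the mantle terms cancel and isostasy reduces to e = (Σt_1 − Σt_2) − (Σ(ρt)_1 − Σ(ρt)_2) / ρ_m.
Σt_1 = 26.32 km; Σt_2 = 31.67 km; Σ(ρt)_1 = 76.90992; Σ(ρt)_2 = 90.43702 (in km·g/cm³).
e = (26.32 − 31.67) − (76.90992 − 90.43702) / 3.295 = −1.24 km.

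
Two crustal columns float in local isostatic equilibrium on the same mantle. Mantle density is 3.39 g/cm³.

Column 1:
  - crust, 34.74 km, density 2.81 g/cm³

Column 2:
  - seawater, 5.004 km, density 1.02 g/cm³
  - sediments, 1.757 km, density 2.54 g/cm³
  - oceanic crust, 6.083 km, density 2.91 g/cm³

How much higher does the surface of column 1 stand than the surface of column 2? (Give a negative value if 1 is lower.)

For any compensation level in the mantle, the mantle terms cancel and isostasy reduces to e = (Σt_1 − Σt_2) − (Σ(ρt)_1 − Σ(ρt)_2) / ρ_m.
Σt_1 = 34.74 km; Σt_2 = 12.844 km; Σ(ρt)_1 = 97.6194; Σ(ρt)_2 = 27.26839 (in km·g/cm³).
e = (34.74 − 12.844) − (97.6194 − 27.26839) / 3.39 = 1.14 km.

1.14 km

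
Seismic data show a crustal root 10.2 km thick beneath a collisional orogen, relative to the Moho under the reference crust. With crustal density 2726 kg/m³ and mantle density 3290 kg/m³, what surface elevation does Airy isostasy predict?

2.11 km

By Archimedes' principle applied to the lithosphere: ρ_c h = (ρ_m − ρ_c) r.
h = r (ρ_m − ρ_c) / ρ_c = 10.2 km × (3290 − 2726) / 2726 = 2.11 km.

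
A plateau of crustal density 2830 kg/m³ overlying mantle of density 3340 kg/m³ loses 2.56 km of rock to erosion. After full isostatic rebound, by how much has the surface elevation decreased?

Rebound u = e ρ_c/ρ_m = 2.56 km × 2830/3340 = 2.169 km.
Net surface drop = e − u = 2.56 km − 2.169 km = e (ρ_m − ρ_c)/ρ_m = 0.391 km.

0.391 km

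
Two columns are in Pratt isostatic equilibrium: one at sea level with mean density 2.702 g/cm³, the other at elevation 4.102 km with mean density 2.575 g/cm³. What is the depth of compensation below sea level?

83.2 km

ρ_ref D = ρ (D + h) → D (ρ_ref − ρ) = ρ h.
D = ρ h/(ρ_ref − ρ) = 2.575 × 4.102 km/(2.702 − 2.575) = 83.2 km.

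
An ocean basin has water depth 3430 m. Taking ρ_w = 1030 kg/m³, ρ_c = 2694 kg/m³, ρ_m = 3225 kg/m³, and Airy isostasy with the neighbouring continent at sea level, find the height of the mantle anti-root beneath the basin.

10700 m

In Airy isostatic equilibrium: replacing crust with seawater at the top is compensated by replacing crust with mantle at the base: d (ρ_c − ρ_w) = a (ρ_m − ρ_c).
a = d (ρ_c − ρ_w)/(ρ_m − ρ_c) = 3430 m × 1664/531 = 10700 m.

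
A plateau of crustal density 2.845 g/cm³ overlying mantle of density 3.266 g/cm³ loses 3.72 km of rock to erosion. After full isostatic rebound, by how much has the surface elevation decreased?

0.48 km

Rebound u = e ρ_c/ρ_m = 3.72 km × 2.845/3.266 = 3.24 km.
Net surface drop = e − u = 3.72 km − 3.24 km = e (ρ_m − ρ_c)/ρ_m = 0.48 km.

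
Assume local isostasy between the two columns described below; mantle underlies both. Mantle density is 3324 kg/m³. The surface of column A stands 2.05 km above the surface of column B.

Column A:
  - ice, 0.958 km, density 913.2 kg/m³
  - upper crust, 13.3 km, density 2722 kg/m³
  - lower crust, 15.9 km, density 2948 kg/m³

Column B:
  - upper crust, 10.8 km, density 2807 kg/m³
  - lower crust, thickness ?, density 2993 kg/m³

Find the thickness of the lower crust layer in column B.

11.8 km

Take the compensation level at the base of the deeper column (depth z_c below the surface of column A) and equate Σ ρ_i t_i down to z_c; mantle fills any gap and the z_c terms cancel.
Column A: 0.958×913.2 + 13.3×2722 + 15.9×2948 + (z_c − 30.158)×3324
Column B: 2.05×0 + 10.8×2807 + x×2993 + (z_c − 2.05 − 10.8 − x)×3324
The z_c×3324 term appears on both sides and cancels. Collect the known terms of each column as K = Σ(ρt)_known − 3324 × (depth of known layers): K_A = 83950.6456 − 3324×30.158 = −16294.5464; K_B = 30315.6 − 3324×(2.05 + 10.8) = −12397.8.
Balance: K_A = K_B − x×(3324 − 2993), so x = (K_B − K_A)/(3324 − 2993) = 3896.75/331 = 11.8 km.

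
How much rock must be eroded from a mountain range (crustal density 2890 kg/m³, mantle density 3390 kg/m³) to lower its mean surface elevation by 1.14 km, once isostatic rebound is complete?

Net drop Δ = e − u = e − e ρ_c/ρ_m = e (ρ_m − ρ_c)/ρ_m.
e = Δ ρ_m/(ρ_m − ρ_c) = 1.14 km × 3390/500 = 7.73 km.

7.73 km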